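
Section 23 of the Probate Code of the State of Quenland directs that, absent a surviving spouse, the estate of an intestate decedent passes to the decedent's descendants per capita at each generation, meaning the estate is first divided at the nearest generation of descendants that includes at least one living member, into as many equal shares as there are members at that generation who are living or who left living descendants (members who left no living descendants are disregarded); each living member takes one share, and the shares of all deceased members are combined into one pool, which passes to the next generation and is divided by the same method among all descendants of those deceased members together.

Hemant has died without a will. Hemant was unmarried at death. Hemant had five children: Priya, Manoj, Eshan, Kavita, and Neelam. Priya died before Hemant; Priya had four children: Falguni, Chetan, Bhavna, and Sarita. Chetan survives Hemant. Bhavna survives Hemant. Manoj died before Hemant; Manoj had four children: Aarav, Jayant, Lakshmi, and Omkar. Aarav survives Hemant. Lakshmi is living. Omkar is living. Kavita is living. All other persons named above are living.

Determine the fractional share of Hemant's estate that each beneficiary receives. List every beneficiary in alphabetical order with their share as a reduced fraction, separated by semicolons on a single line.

Aarav 1/20; Bhavna 1/20; Chetan 1/20; Eshan 1/5; Falguni 1/20; Jayant 1/20; Kavita 1/5; Lakshmi 1/20; Neelam 1/5; Omkar 1/20; Sarita 1/20

There is no surviving spouse, so the entire estate passes to Hemant's descendants per capita at each generation.
At generation 1 (Priya, Manoj, Eshan, Kavita, Neelam) there are 5 shares of (1)/5 = 1/5 each.
Living: Eshan, Kavita, and Neelam — each takes 1/5.
Deceased: Priya and Manoj. Their combined 2/5 is pooled and carried to generation 2.
At generation 2 (Falguni, Chetan, Bhavna, Sarita, Aarav, Jayant, Lakshmi, Omkar) there are 8 shares of (2/5)/8 = 1/20 each.
Living: Falguni, Chetan, Bhavna, Sarita, Aarav, Jayant, Lakshmi, and Omkar — each takes 1/20.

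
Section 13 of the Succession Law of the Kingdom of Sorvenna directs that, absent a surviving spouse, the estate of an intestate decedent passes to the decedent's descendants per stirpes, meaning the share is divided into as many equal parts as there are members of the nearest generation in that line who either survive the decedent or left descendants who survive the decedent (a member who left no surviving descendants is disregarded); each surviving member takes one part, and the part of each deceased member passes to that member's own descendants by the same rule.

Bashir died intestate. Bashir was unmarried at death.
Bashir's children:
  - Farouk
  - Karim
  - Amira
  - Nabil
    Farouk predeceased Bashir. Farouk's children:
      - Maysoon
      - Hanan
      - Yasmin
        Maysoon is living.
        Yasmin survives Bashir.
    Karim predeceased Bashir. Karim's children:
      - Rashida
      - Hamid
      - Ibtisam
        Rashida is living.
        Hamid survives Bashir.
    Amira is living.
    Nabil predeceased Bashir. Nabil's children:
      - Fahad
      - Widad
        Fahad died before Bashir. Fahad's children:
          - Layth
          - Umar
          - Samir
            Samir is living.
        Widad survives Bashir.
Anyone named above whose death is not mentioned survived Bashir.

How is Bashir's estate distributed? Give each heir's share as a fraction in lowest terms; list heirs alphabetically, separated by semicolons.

Amira 1/4; Hamid 1/12; Hanan 1/12; Ibtisam 1/12; Layth 1/24; Maysoon 1/12; Rashida 1/12; Samir 1/24; Umar 1/24; Widad 1/8; Yasmin 1/12

There is no surviving spouse, so the entire estate passes to Bashir's descendants per stirpes.
The estate is divided into 4 equal shares of 1/4 among Farouk, Karim, Amira, Nabil.
Farouk predeceased; the 1/4 allotted to Farouk's branch passes to Farouk's issue by representation.
The 1/4 is divided into 3 equal shares of 1/12 among Maysoon, Hanan, Yasmin.
Maysoon is living and takes 1/12.
Hanan is living and takes 1/12.
Yasmin is living and takes 1/12.
Karim predeceased; the 1/4 allotted to Karim's branch passes to Karim's issue by representation.
The 1/4 is divided into 3 equal shares of 1/12 among Rashida, Hamid, Ibtisam.
Rashida is living and takes 1/12.
Hamid is living and takes 1/12.
Ibtisam is living and takes 1/12.
Amira is living and takes 1/4.
Nabil predeceased; the 1/4 allotted to Nabil's branch passes to Nabil's issue by representation.
The 1/4 is divided into 2 equal shares of 1/8 among Fahad, Widad.
Fahad predeceased; the 1/8 allotted to Fahad's branch passes to Fahad's issue by representation.
The 1/8 is divided into 3 equal shares of 1/24 among Layth, Umar, Samir.
Layth is living and takes 1/24.
Umar is living and takes 1/24.
Samir is living and takes 1/24.
Widad is living and takes 1/8.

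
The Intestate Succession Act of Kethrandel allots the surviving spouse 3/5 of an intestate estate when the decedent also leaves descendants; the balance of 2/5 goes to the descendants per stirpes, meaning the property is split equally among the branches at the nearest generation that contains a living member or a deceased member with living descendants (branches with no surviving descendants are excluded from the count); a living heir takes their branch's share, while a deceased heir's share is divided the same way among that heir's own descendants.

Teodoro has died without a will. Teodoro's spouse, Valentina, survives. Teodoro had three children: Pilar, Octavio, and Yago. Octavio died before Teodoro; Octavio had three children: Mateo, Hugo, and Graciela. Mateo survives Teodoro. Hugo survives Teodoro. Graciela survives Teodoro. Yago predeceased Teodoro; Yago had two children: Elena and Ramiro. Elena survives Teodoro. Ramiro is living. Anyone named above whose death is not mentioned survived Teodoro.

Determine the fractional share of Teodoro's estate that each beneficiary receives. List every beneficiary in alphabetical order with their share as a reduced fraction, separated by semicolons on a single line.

Valentina, as surviving spouse, takes 3/5.
The remaining 2/5 passes to Teodoro's descendants per stirpes.
The 2/5 is divided into 3 equal shares of 2/15 among Pilar, Octavio, Yago.
Pilar is living and takes 2/15.
Octavio predeceased; the 2/15 allotted to Octavio's branch passes to Octavio's issue by representation.
The 2/15 is divided into 3 equal shares of 2/45 among Mateo, Hugo, Graciela.
Mateo is living and takes 2/45.
Hugo is living and takes 2/45.
Graciela is living and takes 2/45.
Yago predeceased; the 2/15 allotted to Yago's branch passes to Yago's issue by representation.
The 2/15 is divided into 2 equal shares of 1/15 among Elena, Ramiro.
Elena is living and takes 1/15.
Ramiro is living and takes 1/15.

Elena 1/15; Graciela 2/45; Hugo 2/45; Mateo 2/45; Pilar 2/15; Ramiro 1/15; Valentina 3/5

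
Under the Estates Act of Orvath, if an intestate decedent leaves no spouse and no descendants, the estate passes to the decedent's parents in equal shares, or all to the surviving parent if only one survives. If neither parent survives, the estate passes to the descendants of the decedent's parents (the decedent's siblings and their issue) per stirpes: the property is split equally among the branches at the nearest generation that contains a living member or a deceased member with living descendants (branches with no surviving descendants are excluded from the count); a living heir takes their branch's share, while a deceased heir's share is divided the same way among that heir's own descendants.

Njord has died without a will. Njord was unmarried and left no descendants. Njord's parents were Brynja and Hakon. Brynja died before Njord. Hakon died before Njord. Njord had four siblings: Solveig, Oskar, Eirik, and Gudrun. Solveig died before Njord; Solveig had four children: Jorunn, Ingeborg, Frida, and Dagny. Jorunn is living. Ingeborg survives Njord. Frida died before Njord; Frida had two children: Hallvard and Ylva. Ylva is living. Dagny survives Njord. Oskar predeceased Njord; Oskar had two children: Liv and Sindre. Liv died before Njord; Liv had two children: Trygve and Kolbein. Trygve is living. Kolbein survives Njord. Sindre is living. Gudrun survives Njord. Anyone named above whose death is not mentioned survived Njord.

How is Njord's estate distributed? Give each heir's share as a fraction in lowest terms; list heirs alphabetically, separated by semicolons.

Dagny 1/16; Eirik 1/4; Gudrun 1/4; Hallvard 1/32; Ingeborg 1/16; Jorunn 1/16; Kolbein 1/16; Sindre 1/8; Trygve 1/16; Ylva 1/32

Neither parent survives and there are no descendants, so the estate passes to Njord's siblings and their issue per stirpes.
The estate is divided into 4 equal shares of 1/4 among Solveig, Oskar, Eirik, Gudrun.
Solveig predeceased; the 1/4 allotted to Solveig's branch passes to Solveig's issue by representation.
The 1/4 is divided into 4 equal shares of 1/16 among Jorunn, Ingeborg, Frida, Dagny.
Jorunn is living and takes 1/16.
Ingeborg is living and takes 1/16.
Frida predeceased; the 1/16 allotted to Frida's branch passes to Frida's issue by representation.
The 1/16 is divided into 2 equal shares of 1/32 among Hallvard, Ylva.
Hallvard is living and takes 1/32.
Ylva is living and takes 1/32.
Dagny is living and takes 1/16.
Oskar predeceased; the 1/4 allotted to Oskar's branch passes to Oskar's issue by representation.
The 1/4 is divided into 2 equal shares of 1/8 among Liv, Sindre.
Liv predeceased; the 1/8 allotted to Liv's branch passes to Liv's issue by representation.
The 1/8 is divided into 2 equal shares of 1/16 among Trygve, Kolbein.
Trygve is living and takes 1/16.
Kolbein is living and takes 1/16.
Sindre is living and takes 1/8.
Eirik is living and takes 1/4.
Gudrun is living and takes 1/4.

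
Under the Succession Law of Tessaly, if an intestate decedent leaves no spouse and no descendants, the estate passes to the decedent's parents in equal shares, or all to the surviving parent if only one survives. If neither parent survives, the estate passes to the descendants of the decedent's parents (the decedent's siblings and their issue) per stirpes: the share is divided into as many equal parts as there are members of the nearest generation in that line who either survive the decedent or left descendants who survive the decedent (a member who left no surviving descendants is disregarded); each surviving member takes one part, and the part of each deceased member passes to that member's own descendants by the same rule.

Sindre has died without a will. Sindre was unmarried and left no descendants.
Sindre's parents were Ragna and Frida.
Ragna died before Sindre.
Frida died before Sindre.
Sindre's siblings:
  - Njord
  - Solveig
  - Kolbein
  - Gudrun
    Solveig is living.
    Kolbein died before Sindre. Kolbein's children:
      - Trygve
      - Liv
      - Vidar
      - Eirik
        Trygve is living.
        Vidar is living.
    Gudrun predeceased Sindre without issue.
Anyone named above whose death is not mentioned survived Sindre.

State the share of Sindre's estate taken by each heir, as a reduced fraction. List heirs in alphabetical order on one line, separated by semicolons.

Neither parent survives and there are no descendants, so the estate passes to Sindre's siblings and their issue per stirpes.
Gudrun left no surviving issue, so that branch lapses and is disregarded.
The estate is divided into 3 equal shares of 1/3 among Njord, Solveig, Kolbein.
Njord is living and takes 1/3.
Solveig is living and takes 1/3.
Kolbein predeceased; the 1/3 allotted to Kolbein's branch passes to Kolbein's issue by representation.
The 1/3 is divided into 4 equal shares of 1/12 among Trygve, Liv, Vidar, Eirik.
Trygve is living and takes 1/12.
Liv is living and takes 1/12.
Vidar is living and takes 1/12.
Eirik is living and takes 1/12.

Eirik 1/12; Liv 1/12; Njord 1/3; Solveig 1/3; Trygve 1/12; Vidar 1/12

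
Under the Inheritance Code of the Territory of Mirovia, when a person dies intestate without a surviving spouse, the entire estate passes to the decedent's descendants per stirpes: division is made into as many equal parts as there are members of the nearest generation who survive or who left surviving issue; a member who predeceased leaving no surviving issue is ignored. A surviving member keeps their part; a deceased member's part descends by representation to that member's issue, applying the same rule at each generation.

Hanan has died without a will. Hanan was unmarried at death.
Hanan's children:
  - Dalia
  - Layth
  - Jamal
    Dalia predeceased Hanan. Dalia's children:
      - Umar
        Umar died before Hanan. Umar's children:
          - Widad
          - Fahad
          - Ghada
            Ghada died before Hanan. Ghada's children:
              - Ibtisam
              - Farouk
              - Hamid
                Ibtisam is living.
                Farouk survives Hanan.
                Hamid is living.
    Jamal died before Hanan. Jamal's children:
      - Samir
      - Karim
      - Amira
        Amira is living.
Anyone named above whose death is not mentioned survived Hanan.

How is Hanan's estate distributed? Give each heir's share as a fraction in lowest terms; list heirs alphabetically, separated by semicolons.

There is no surviving spouse, so the entire estate passes to Hanan's descendants per stirpes.
The estate is divided into 3 equal shares of 1/3 among Dalia, Layth, Jamal.
Dalia predeceased; the 1/3 allotted to Dalia's branch passes to Dalia's issue by representation.
Umar's line is the sole branch at this level, so the full 1/3 passes to Umar's issue by representation.
The 1/3 is divided into 3 equal shares of 1/9 among Widad, Fahad, Ghada.
Widad is living and takes 1/9.
Fahad is living and takes 1/9.
Ghada predeceased; the 1/9 allotted to Ghada's branch passes to Ghada's issue by representation.
The 1/9 is divided into 3 equal shares of 1/27 among Ibtisam, Farouk, Hamid.
Ibtisam is living and takes 1/27.
Farouk is living and takes 1/27.
Hamid is living and takes 1/27.
Layth is living and takes 1/3.
Jamal predeceased; the 1/3 allotted to Jamal's branch passes to Jamal's issue by representation.
The 1/3 is divided into 3 equal shares of 1/9 among Samir, Karim, Amira.
Samir is living and takes 1/9.
Karim is living and takes 1/9.
Amira is living and takes 1/9.

Amira 1/9; Fahad 1/9; Farouk 1/27; Hamid 1/27; Ibtisam 1/27; Karim 1/9; Layth 1/3; Samir 1/9; Widad 1/9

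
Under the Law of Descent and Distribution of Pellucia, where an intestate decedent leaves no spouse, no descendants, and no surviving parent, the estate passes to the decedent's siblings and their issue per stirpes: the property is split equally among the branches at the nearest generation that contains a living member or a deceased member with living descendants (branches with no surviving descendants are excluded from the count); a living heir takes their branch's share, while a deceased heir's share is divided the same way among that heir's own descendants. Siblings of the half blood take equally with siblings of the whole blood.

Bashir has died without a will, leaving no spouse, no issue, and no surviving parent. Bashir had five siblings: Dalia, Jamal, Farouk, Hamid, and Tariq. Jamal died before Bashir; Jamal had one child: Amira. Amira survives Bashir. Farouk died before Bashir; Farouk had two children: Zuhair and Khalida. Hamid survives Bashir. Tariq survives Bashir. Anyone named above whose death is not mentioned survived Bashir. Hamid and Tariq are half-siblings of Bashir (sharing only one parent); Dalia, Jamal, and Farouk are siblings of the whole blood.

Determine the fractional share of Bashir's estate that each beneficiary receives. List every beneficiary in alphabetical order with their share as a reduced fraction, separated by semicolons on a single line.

Amira 1/5; Dalia 1/5; Hamid 1/5; Khalida 1/10; Tariq 1/5; Zuhair 1/10

No spouse, descendants, or parent survives, so the estate passes to Bashir's siblings per stirpes.
Half-blood and whole-blood siblings take equally under the stated rule.
The estate is divided into 5 equal shares of 1/5 among Dalia, Jamal, Farouk, Hamid, Tariq.
Dalia is living and takes 1/5.
Jamal predeceased; the 1/5 allotted to Jamal's branch passes to Jamal's issue by representation.
Amira is the sole taker at this level and receives the full 1/5.
Farouk predeceased; the 1/5 allotted to Farouk's branch passes to Farouk's issue by representation.
The 1/5 is divided into 2 equal shares of 1/10 among Zuhair, Khalida.
Zuhair is living and takes 1/10.
Khalida is living and takes 1/10.
Hamid is living and takes 1/5.
Tariq is living and takes 1/5.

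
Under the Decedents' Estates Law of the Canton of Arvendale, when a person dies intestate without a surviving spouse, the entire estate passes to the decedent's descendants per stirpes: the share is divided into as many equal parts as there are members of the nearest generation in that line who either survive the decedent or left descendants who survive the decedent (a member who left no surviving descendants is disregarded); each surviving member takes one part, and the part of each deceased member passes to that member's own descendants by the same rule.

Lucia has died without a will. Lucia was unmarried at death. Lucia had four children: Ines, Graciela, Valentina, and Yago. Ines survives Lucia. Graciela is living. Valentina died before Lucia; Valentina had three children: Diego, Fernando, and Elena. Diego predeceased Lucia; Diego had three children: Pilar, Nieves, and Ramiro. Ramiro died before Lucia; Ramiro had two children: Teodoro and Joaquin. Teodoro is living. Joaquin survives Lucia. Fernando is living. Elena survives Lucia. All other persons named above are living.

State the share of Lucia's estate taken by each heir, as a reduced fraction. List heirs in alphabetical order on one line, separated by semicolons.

There is no surviving spouse, so the entire estate passes to Lucia's descendants per stirpes.
The estate is divided into 4 equal shares of 1/4 among Ines, Graciela, Valentina, Yago.
Ines is living and takes 1/4.
Graciela is living and takes 1/4.
Valentina predeceased; the 1/4 allotted to Valentina's branch passes to Valentina's issue by representation.
The 1/4 is divided into 3 equal shares of 1/12 among Diego, Fernando, Elena.
Diego predeceased; the 1/12 allotted to Diego's branch passes to Diego's issue by representation.
The 1/12 is divided into 3 equal shares of 1/36 among Pilar, Nieves, Ramiro.
Pilar is living and takes 1/36.
Nieves is living and takes 1/36.
Ramiro predeceased; the 1/36 allotted to Ramiro's branch passes to Ramiro's issue by representation.
The 1/36 is divided into 2 equal shares of 1/72 among Teodoro, Joaquin.
Teodoro is living and takes 1/72.
Joaquin is living and takes 1/72.
Fernando is living and takes 1/12.
Elena is living and takes 1/12.
Yago is living and takes 1/4.

Elena 1/12; Fernando 1/12; Graciela 1/4; Ines 1/4; Joaquin 1/72; Nieves 1/36; Pilar 1/36; Teodoro 1/72; Yago 1/4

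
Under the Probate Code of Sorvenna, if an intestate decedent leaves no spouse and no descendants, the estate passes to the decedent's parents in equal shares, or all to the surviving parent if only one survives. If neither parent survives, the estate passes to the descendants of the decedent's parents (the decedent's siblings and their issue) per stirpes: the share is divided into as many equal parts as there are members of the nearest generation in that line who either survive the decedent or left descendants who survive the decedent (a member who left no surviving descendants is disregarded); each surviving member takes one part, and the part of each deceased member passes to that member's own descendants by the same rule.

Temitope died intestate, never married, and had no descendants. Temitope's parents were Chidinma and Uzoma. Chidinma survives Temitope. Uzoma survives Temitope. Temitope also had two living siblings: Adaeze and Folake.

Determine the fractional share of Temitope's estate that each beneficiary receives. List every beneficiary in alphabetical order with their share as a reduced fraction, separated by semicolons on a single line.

Chidinma 1/2; Uzoma 1/2

Both parents survive, so Chidinma and Uzoma each take 1/2. The siblings take nothing because a surviving parent has priority.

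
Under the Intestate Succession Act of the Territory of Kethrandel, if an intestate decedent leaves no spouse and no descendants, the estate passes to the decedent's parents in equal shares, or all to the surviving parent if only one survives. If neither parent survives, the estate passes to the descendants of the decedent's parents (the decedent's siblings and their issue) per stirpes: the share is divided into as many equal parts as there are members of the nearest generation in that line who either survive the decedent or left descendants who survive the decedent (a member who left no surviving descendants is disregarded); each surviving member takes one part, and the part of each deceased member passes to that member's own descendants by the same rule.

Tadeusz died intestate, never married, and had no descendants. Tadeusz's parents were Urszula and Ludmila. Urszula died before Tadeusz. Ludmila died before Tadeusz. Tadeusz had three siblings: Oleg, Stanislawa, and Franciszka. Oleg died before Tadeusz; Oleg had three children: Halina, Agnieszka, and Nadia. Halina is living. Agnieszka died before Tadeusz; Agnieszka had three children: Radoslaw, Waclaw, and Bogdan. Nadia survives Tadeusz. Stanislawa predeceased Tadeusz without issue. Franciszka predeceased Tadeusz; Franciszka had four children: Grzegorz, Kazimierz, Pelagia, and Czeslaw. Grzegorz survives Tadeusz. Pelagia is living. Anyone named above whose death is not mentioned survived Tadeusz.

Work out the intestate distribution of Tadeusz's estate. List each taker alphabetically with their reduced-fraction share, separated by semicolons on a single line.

Neither parent survives and there are no descendants, so the estate passes to Tadeusz's siblings and their issue per stirpes.
Stanislawa left no surviving issue, so that branch lapses and is disregarded.
The estate is divided into 2 equal shares of 1/2 among Oleg, Franciszka.
Oleg predeceased; the 1/2 allotted to Oleg's branch passes to Oleg's issue by representation.
The 1/2 is divided into 3 equal shares of 1/6 among Halina, Agnieszka, Nadia.
Halina is living and takes 1/6.
Agnieszka predeceased; the 1/6 allotted to Agnieszka's branch passes to Agnieszka's issue by representation.
The 1/6 is divided into 3 equal shares of 1/18 among Radoslaw, Waclaw, Bogdan.
Radoslaw is living and takes 1/18.
Waclaw is living and takes 1/18.
Bogdan is living and takes 1/18.
Nadia is living and takes 1/6.
Franciszka predeceased; the 1/2 allotted to Franciszka's branch passes to Franciszka's issue by representation.
The 1/2 is divided into 4 equal shares of 1/8 among Grzegorz, Kazimierz, Pelagia, Czeslaw.
Grzegorz is living and takes 1/8.
Kazimierz is living and takes 1/8.
Pelagia is living and takes 1/8.
Czeslaw is living and takes 1/8.

Bogdan 1/18; Czeslaw 1/8; Grzegorz 1/8; Halina 1/6; Kazimierz 1/8; Nadia 1/6; Pelagia 1/8; Radoslaw 1/18; Waclaw 1/18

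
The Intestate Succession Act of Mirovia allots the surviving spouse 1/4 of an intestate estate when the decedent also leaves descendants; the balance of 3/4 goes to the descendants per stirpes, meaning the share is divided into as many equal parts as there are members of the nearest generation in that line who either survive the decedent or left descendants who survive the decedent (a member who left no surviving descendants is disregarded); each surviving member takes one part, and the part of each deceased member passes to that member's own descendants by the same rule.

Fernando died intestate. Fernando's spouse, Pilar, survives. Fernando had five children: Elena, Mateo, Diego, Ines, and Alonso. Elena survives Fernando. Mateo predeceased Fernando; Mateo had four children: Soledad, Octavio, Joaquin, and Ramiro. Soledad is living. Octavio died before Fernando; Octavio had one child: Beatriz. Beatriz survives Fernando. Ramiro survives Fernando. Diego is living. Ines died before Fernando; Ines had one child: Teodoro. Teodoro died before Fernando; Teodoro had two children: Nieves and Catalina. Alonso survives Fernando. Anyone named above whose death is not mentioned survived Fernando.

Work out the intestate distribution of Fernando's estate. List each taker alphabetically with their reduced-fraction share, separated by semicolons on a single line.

Pilar, as surviving spouse, takes 1/4.
The remaining 3/4 passes to Fernando's descendants per stirpes.
The 3/4 is divided into 5 equal shares of 3/20 among Elena, Mateo, Diego, Ines, Alonso.
Elena is living and takes 3/20.
Mateo predeceased; the 3/20 allotted to Mateo's branch passes to Mateo's issue by representation.
The 3/20 is divided into 4 equal shares of 3/80 among Soledad, Octavio, Joaquin, Ramiro.
Soledad is living and takes 3/80.
Octavio predeceased; the 3/80 allotted to Octavio's branch passes to Octavio's issue by representation.
Beatriz is the sole taker at this level and receives the full 3/80.
Joaquin is living and takes 3/80.
Ramiro is living and takes 3/80.
Diego is living and takes 3/20.
Ines predeceased; the 3/20 allotted to Ines's branch passes to Ines's issue by representation.
Teodoro's line is the sole branch at this level, so the full 3/20 passes to Teodoro's issue by representation.
The 3/20 is divided into 2 equal shares of 3/40 among Nieves, Catalina.
Nieves is living and takes 3/40.
Catalina is living and takes 3/40.
Alonso is living and takes 3/20.

Alonso 3/20; Beatriz 3/80; Catalina 3/40; Diego 3/20; Elena 3/20; Joaquin 3/80; Nieves 3/40; Pilar 1/4; Ramiro 3/80; Soledad 3/80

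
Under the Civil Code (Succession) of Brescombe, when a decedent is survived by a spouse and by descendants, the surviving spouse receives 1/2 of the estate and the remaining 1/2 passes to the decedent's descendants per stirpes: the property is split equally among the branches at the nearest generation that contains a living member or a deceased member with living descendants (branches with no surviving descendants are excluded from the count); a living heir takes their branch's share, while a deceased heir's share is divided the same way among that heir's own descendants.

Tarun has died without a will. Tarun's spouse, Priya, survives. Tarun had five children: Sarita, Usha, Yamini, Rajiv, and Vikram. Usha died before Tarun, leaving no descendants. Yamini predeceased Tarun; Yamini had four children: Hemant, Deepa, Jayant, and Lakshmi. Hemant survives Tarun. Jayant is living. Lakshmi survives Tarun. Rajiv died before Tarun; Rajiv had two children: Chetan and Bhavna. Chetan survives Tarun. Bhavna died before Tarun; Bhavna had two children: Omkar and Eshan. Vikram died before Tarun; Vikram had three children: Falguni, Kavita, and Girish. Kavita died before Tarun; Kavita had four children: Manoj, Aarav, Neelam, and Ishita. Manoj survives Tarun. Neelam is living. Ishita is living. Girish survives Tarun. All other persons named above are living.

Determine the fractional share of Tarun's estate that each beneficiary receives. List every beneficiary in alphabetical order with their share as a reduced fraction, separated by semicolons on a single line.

Aarav 1/96; Chetan 1/16; Deepa 1/32; Eshan 1/32; Falguni 1/24; Girish 1/24; Hemant 1/32; Ishita 1/96; Jayant 1/32; Lakshmi 1/32; Manoj 1/96; Neelam 1/96; Omkar 1/32; Priya 1/2; Sarita 1/8

Priya, as surviving spouse, takes 1/2.
The remaining 1/2 passes to Tarun's descendants per stirpes.
Usha left no surviving issue, so that branch lapses and is disregarded.
The 1/2 is divided into 4 equal shares of 1/8 among Sarita, Yamini, Rajiv, Vikram.
Sarita is living and takes 1/8.
Yamini predeceased; the 1/8 allotted to Yamini's branch passes to Yamini's issue by representation.
The 1/8 is divided into 4 equal shares of 1/32 among Hemant, Deepa, Jayant, Lakshmi.
Hemant is living and takes 1/32.
Deepa is living and takes 1/32.
Jayant is living and takes 1/32.
Lakshmi is living and takes 1/32.
Rajiv predeceased; the 1/8 allotted to Rajiv's branch passes to Rajiv's issue by representation.
The 1/8 is divided into 2 equal shares of 1/16 among Chetan, Bhavna.
Chetan is living and takes 1/16.
Bhavna predeceased; the 1/16 allotted to Bhavna's branch passes to Bhavna's issue by representation.
The 1/16 is divided into 2 equal shares of 1/32 among Omkar, Eshan.
Omkar is living and takes 1/32.
Eshan is living and takes 1/32.
Vikram predeceased; the 1/8 allotted to Vikram's branch passes to Vikram's issue by representation.
The 1/8 is divided into 3 equal shares of 1/24 among Falguni, Kavita, Girish.
Falguni is living and takes 1/24.
Kavita predeceased; the 1/24 allotted to Kavita's branch passes to Kavita's issue by representation.
The 1/24 is divided into 4 equal shares of 1/96 among Manoj, Aarav, Neelam, Ishita.
Manoj is living and takes 1/96.
Aarav is living and takes 1/96.
Neelam is living and takes 1/96.
Ishita is living and takes 1/96.
Girish is living and takes 1/24.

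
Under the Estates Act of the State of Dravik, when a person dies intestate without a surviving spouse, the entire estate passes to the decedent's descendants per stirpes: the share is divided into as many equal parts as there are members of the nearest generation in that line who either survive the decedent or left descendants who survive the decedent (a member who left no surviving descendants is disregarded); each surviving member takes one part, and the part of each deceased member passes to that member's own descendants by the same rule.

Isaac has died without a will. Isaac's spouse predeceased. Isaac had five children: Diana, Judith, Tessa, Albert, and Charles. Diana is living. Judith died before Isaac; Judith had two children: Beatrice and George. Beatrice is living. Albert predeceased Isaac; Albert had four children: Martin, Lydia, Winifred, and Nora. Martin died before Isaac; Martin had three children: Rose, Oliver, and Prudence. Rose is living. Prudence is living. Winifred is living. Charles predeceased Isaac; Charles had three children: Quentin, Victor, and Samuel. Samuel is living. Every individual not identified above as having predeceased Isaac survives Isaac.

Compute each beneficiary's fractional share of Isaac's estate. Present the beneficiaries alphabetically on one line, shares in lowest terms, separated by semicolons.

Beatrice 1/10; Diana 1/5; George 1/10; Lydia 1/20; Nora 1/20; Oliver 1/60; Prudence 1/60; Quentin 1/15; Rose 1/60; Samuel 1/15; Tessa 1/5; Victor 1/15; Winifred 1/20

There is no surviving spouse, so the entire estate passes to Isaac's descendants per stirpes.
The estate is divided into 5 equal shares of 1/5 among Diana, Judith, Tessa, Albert, Charles.
Diana is living and takes 1/5.
Judith predeceased; the 1/5 allotted to Judith's branch passes to Judith's issue by representation.
The 1/5 is divided into 2 equal shares of 1/10 among Beatrice, George.
Beatrice is living and takes 1/10.
George is living and takes 1/10.
Tessa is living and takes 1/5.
Albert predeceased; the 1/5 allotted to Albert's branch passes to Albert's issue by representation.
The 1/5 is divided into 4 equal shares of 1/20 among Martin, Lydia, Winifred, Nora.
Martin predeceased; the 1/20 allotted to Martin's branch passes to Martin's issue by representation.
The 1/20 is divided into 3 equal shares of 1/60 among Rose, Oliver, Prudence.
Rose is living and takes 1/60.
Oliver is living and takes 1/60.
Prudence is living and takes 1/60.
Lydia is living and takes 1/20.
Winifred is living and takes 1/20.
Nora is living and takes 1/20.
Charles predeceased; the 1/5 allotted to Charles's branch passes to Charles's issue by representation.
The 1/5 is divided into 3 equal shares of 1/15 among Quentin, Victor, Samuel.
Quentin is living and takes 1/15.
Victor is living and takes 1/15.
Samuel is living and takes 1/15.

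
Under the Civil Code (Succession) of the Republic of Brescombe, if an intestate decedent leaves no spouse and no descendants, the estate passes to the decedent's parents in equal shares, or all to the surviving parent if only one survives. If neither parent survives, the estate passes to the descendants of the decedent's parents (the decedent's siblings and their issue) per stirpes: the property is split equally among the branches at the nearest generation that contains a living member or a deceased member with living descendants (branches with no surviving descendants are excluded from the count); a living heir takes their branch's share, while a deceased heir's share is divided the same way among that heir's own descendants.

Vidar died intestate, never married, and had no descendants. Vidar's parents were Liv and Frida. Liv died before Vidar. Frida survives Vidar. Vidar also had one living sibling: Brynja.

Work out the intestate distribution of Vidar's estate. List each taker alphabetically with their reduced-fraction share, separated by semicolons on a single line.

Frida 1

Only one parent, Frida, survives, so Frida takes the entire estate. The siblings take nothing because a surviving parent has priority.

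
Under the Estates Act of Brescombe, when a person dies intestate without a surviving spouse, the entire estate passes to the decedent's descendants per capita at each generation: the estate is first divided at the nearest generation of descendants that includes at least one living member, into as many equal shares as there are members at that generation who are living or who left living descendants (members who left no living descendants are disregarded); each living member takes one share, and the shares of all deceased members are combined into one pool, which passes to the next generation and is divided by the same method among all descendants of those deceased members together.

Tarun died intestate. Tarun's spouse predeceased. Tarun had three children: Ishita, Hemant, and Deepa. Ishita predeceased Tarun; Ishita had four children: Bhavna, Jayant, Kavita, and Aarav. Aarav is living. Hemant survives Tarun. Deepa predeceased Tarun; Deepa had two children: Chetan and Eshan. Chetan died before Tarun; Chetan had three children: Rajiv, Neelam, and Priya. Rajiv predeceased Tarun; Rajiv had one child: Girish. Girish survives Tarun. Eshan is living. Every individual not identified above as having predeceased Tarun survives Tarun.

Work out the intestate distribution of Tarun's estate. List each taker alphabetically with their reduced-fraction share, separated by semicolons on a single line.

Aarav 1/9; Bhavna 1/9; Eshan 1/9; Girish 1/27; Hemant 1/3; Jayant 1/9; Kavita 1/9; Neelam 1/27; Priya 1/27

There is no surviving spouse, so the entire estate passes to Tarun's descendants per capita at each generation.
At generation 1 (Ishita, Hemant, Deepa) there are 3 shares of (1)/3 = 1/3 each.
Living: Hemant — each takes 1/3.
Deceased: Ishita and Deepa. Their combined 2/3 is pooled and carried to generation 2.
At generation 2 (Bhavna, Jayant, Kavita, Aarav, Chetan, Eshan) there are 6 shares of (2/3)/6 = 1/9 each.
Living: Bhavna, Jayant, Kavita, Aarav, and Eshan — each takes 1/9.
Deceased: Chetan. That 1/9 share is carried to generation 3.
At generation 3 (Rajiv, Neelam, Priya) there are 3 shares of (1/9)/3 = 1/27 each.
Living: Neelam and Priya — each takes 1/27.
Deceased: Rajiv. That 1/27 share is carried to generation 4.
At generation 4 (Girish) there are 1 shares of (1/27)/1 = 1/27 each.
Living: Girish — each takes 1/27.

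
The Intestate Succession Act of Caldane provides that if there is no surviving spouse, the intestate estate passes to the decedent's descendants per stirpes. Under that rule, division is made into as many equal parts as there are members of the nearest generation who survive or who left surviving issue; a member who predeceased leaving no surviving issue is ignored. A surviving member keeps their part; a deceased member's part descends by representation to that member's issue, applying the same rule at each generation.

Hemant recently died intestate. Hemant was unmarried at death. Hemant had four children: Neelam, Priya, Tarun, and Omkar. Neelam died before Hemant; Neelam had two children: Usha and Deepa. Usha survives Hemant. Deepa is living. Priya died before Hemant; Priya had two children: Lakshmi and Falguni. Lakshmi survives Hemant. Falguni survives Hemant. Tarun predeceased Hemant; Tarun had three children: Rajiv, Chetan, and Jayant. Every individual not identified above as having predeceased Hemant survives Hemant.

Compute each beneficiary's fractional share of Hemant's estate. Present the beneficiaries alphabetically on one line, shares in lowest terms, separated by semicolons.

Chetan 1/12; Deepa 1/8; Falguni 1/8; Jayant 1/12; Lakshmi 1/8; Omkar 1/4; Rajiv 1/12; Usha 1/8

There is no surviving spouse, so the entire estate passes to Hemant's descendants per stirpes.
The estate is divided into 4 equal shares of 1/4 among Neelam, Priya, Tarun, Omkar.
Neelam predeceased; the 1/4 allotted to Neelam's branch passes to Neelam's issue by representation.
The 1/4 is divided into 2 equal shares of 1/8 among Usha, Deepa.
Usha is living and takes 1/8.
Deepa is living and takes 1/8.
Priya predeceased; the 1/4 allotted to Priya's branch passes to Priya's issue by representation.
The 1/4 is divided into 2 equal shares of 1/8 among Lakshmi, Falguni.
Lakshmi is living and takes 1/8.
Falguni is living and takes 1/8.
Tarun predeceased; the 1/4 allotted to Tarun's branch passes to Tarun's issue by representation.
The 1/4 is divided into 3 equal shares of 1/12 among Rajiv, Chetan, Jayant.
Rajiv is living and takes 1/12.
Chetan is living and takes 1/12.
Jayant is living and takes 1/12.
Omkar is living and takes 1/4.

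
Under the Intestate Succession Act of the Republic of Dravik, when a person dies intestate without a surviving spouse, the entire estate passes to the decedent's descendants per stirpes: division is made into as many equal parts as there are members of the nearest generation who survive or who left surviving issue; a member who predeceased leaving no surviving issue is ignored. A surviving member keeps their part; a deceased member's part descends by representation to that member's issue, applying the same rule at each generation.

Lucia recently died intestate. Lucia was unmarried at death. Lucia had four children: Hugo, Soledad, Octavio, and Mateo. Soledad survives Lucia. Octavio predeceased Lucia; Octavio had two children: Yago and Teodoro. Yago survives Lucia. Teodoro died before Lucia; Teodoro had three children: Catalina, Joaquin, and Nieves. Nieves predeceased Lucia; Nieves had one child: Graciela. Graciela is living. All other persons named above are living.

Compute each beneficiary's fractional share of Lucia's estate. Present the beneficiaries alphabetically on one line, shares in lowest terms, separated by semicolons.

Catalina 1/24; Graciela 1/24; Hugo 1/4; Joaquin 1/24; Mateo 1/4; Soledad 1/4; Yago 1/8

There is no surviving spouse, so the entire estate passes to Lucia's descendants per stirpes.
The estate is divided into 4 equal shares of 1/4 among Hugo, Soledad, Octavio, Mateo.
Hugo is living and takes 1/4.
Soledad is living and takes 1/4.
Octavio predeceased; the 1/4 allotted to Octavio's branch passes to Octavio's issue by representation.
The 1/4 is divided into 2 equal shares of 1/8 among Yago, Teodoro.
Yago is living and takes 1/8.
Teodoro predeceased; the 1/8 allotted to Teodoro's branch passes to Teodoro's issue by representation.
The 1/8 is divided into 3 equal shares of 1/24 among Catalina, Joaquin, Nieves.
Catalina is living and takes 1/24.
Joaquin is living and takes 1/24.
Nieves predeceased; the 1/24 allotted to Nieves's branch passes to Nieves's issue by representation.
Graciela is the sole taker at this level and receives the full 1/24.
Mateo is living and takes 1/4.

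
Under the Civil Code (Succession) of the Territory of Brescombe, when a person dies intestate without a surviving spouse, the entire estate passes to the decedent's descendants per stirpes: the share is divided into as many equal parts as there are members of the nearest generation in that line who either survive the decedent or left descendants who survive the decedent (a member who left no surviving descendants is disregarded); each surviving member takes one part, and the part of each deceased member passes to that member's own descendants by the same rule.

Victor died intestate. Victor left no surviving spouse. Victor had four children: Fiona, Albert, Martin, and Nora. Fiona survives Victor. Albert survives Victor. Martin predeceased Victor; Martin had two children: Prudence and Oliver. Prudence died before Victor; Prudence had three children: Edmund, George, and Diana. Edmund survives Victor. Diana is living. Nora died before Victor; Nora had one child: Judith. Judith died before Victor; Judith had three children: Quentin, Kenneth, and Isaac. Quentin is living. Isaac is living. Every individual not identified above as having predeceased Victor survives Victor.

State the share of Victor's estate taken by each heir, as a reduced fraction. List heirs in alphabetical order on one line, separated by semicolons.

There is no surviving spouse, so the entire estate passes to Victor's descendants per stirpes.
The estate is divided into 4 equal shares of 1/4 among Fiona, Albert, Martin, Nora.
Fiona is living and takes 1/4.
Albert is living and takes 1/4.
Martin predeceased; the 1/4 allotted to Martin's branch passes to Martin's issue by representation.
The 1/4 is divided into 2 equal shares of 1/8 among Prudence, Oliver.
Prudence predeceased; the 1/8 allotted to Prudence's branch passes to Prudence's issue by representation.
The 1/8 is divided into 3 equal shares of 1/24 among Edmund, George, Diana.
Edmund is living and takes 1/24.
George is living and takes 1/24.
Diana is living and takes 1/24.
Oliver is living and takes 1/8.
Nora predeceased; the 1/4 allotted to Nora's branch passes to Nora's issue by representation.
Judith's line is the sole branch at this level, so the full 1/4 passes to Judith's issue by representation.
The 1/4 is divided into 3 equal shares of 1/12 among Quentin, Kenneth, Isaac.
Quentin is living and takes 1/12.
Kenneth is living and takes 1/12.
Isaac is living and takes 1/12.

Albert 1/4; Diana 1/24; Edmund 1/24; Fiona 1/4; George 1/24; Isaac 1/12; Kenneth 1/12; Oliver 1/8; Quentin 1/12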